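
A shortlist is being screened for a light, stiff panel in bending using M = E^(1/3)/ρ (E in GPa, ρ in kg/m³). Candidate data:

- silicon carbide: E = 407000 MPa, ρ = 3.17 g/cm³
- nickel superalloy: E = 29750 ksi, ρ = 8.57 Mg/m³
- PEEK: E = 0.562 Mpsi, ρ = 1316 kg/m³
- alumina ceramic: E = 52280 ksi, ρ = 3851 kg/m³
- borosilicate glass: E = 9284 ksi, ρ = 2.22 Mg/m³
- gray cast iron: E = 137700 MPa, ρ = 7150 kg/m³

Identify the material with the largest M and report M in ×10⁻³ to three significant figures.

Convert each candidate to consistent units, then evaluate M:
  silicon carbide: E = 407.0 GPa, ρ = 3170 kg/m³
  nickel superalloy: E = 205.1 GPa, ρ = 8570 kg/m³
  PEEK: E = 3.875 GPa, ρ = 1316 kg/m³
  alumina ceramic: E = 360.5 GPa, ρ = 3851 kg/m³
  borosilicate glass: E = 64.01 GPa, ρ = 2220 kg/m³
  gray cast iron: E = 137.7 GPa, ρ = 7150 kg/m³
  silicon carbide: M = 2.34×10⁻³
  alumina ceramic: M = 1.85×10⁻³
  borosilicate glass: M = 1.80×10⁻³
  PEEK: M = 1.19×10⁻³
  gray cast iron: M = 0.722×10⁻³
  nickel superalloy: M = 0.688×10⁻³
Silicon carbide has the largest M.

silicon carbide, M = 2.34×10⁻³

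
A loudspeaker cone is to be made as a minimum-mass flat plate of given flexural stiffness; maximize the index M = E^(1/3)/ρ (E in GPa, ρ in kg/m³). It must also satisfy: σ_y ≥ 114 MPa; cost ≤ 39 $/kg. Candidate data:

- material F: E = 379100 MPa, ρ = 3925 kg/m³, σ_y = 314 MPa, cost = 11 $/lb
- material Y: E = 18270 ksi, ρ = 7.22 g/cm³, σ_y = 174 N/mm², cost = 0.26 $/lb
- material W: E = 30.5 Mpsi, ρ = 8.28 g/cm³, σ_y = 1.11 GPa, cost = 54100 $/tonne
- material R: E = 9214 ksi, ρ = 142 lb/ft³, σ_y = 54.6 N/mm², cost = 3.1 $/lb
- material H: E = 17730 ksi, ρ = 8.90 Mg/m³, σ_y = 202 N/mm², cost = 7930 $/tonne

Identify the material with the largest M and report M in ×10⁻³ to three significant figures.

Screen on constraints: σ_y ≥ 114 MPa; cost ≤ 39 $/kg. Survivors: material F, material Y, material H.
Normalizing units and computing the index:
  material F: E = 379.1 GPa, ρ = 3925 kg/m³
  material Y: E = 126.0 GPa, ρ = 7220 kg/m³
  material H: E = 122.2 GPa, ρ = 8900 kg/m³
  material F: M = 1.84×10⁻³
  material Y: M = 0.694×10⁻³
  material H: M = 0.558×10⁻³
The maximum is for material F.

material F, M = 1.84×10⁻³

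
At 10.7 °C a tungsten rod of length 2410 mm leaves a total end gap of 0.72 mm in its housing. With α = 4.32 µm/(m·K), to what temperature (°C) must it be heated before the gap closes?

α·L₀·ΔT = 0.72 mm ⇒ ΔT = 0.72 / (4.32×10⁻⁶ × 2410.0) = 69.16 K.
T = 10.7 + 69.16 = 79.86 °C.

79.9 °C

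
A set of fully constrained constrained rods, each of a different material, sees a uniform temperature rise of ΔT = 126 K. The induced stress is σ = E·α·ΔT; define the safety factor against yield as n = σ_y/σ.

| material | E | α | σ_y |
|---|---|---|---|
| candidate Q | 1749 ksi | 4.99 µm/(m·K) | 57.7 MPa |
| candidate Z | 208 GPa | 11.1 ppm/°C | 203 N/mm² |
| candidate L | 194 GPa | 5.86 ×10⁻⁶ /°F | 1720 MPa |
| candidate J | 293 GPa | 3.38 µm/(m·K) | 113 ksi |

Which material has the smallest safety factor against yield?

candidate Z

Per material, after unit conversion:
  candidate Q: E = 12.06, α = 4.99, σ_y = 57.70 → σ = 7.58 MPa, n = 7.61
  candidate Z: E = 208.0, α = 11.1, σ_y = 203.0 → σ = 291 MPa, n = 0.698
  candidate L: E = 194.0, α = 10.5, σ_y = 1720 → σ = 258 MPa, n = 6.67
  candidate J: E = 293.0, α = 3.38, σ_y = 779.1 → σ = 125 MPa, n = 6.24
Smallest n: candidate Z with n = 0.698.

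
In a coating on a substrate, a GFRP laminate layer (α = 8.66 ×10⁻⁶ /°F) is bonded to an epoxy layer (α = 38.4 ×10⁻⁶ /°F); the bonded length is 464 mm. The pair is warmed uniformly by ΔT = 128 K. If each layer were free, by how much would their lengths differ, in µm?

GFRP laminate: α = 8.66×10⁻⁶/°F × 9/5 = 15.6×10⁻⁶/K.
epoxy: α = 38.4×10⁻⁶/°F × 9/5 = 69.1×10⁻⁶/K.
Δα = |15.6 − 69.1|×10⁻⁶/K = 53.5×10⁻⁶/K.
ΔL_mismatch = Δα·L·ΔT = 53.5×10⁻⁶ × 464.0 mm × 128.0 K = 3180 µm.

3180 µm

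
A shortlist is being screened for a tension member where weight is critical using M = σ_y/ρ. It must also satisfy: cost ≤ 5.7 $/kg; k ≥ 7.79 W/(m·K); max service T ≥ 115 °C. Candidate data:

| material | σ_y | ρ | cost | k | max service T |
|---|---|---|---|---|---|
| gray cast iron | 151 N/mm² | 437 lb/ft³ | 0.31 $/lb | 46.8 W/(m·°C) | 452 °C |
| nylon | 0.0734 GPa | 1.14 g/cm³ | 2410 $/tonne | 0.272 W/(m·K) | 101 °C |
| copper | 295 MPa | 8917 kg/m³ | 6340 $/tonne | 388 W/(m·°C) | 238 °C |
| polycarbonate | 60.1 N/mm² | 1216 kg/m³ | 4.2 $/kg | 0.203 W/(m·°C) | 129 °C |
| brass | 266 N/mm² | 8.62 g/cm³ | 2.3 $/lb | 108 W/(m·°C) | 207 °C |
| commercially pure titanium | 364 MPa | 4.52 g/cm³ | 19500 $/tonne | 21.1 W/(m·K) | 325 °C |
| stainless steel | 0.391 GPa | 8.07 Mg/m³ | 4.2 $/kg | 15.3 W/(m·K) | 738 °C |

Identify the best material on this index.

stainless steel

Screen on constraints: cost ≤ 5.7 $/kg; k ≥ 7.79 W/(m·K); max service T ≥ 115 °C. Survivors: gray cast iron, brass, stainless steel.
In SI units:
  gray cast iron: σ_y = 151.0 MPa, ρ = 7000 kg/m³
  brass: σ_y = 266.0 MPa, ρ = 8620 kg/m³
  stainless steel: σ_y = 391.0 MPa, ρ = 8070 kg/m³
  stainless steel: M = 48.5 kN·m/kg
  brass: M = 30.9 kN·m/kg
  gray cast iron: M = 21.6 kN·m/kg
The maximum is for stainless steel.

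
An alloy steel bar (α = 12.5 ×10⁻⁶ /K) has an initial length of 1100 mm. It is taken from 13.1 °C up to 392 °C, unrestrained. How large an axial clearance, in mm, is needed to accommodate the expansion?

5.21 mm

ΔT = 392 − 13.1 = 378.9 K.
ΔL = α·L₀·ΔT = 12.5×10⁻⁶ × 1100 mm × 378.9 K = 5.21 mm.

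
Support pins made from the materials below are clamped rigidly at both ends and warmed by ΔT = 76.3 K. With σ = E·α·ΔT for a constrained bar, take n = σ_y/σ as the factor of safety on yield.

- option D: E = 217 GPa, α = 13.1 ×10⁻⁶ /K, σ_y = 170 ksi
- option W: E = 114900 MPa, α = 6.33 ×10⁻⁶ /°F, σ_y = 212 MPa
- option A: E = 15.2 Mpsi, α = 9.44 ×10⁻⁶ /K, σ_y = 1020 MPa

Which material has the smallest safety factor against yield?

option W

In consistent units (E in GPa, α in ×10⁻⁶/K, σ_y in MPa):
  option D: E = 217.0, α = 13.1, σ_y = 1172 → σ = 217 MPa, n = 5.40
  option W: E = 114.9, α = 11.4, σ_y = 212.0 → σ = 99.9 MPa, n = 2.12
  option A: E = 104.8, α = 9.44, σ_y = 1020 → σ = 75.5 MPa, n = 13.5
The minimum is option W at n = 2.12.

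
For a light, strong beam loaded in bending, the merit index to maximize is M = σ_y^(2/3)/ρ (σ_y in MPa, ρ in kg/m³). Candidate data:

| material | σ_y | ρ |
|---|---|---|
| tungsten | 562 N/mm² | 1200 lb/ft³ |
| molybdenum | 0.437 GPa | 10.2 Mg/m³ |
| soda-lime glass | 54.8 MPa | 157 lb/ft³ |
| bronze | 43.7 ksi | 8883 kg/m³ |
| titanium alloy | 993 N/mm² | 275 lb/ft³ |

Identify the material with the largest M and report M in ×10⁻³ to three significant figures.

Normalizing units and computing the index:
  tungsten: σ_y = 562.0 MPa, ρ = 19220 kg/m³
  molybdenum: σ_y = 437.0 MPa, ρ = 10200 kg/m³
  soda-lime glass: σ_y = 54.80 MPa, ρ = 2515 kg/m³
  bronze: σ_y = 301.3 MPa, ρ = 8883 kg/m³
  titanium alloy: σ_y = 993.0 MPa, ρ = 4405 kg/m³
  titanium alloy: M = 22.6×10⁻³
  soda-lime glass: M = 5.74×10⁻³
  molybdenum: M = 5.65×10⁻³
  bronze: M = 5.06×10⁻³
  tungsten: M = 3.54×10⁻³
Highest index: titanium alloy.

titanium alloy, M = 22.6×10⁻³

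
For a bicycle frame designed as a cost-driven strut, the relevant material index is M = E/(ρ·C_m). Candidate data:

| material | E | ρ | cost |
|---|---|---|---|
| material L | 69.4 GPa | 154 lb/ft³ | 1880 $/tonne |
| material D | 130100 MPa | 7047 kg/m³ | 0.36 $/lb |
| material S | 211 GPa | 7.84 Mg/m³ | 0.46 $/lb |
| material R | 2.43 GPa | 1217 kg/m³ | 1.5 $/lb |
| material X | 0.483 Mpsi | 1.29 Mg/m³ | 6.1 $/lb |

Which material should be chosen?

material S

Putting every candidate on a common basis:
  material L: E = 69.40 GPa, ρ = 2467 kg/m³, cost = 1.880 $/kg
  material D: E = 130.1 GPa, ρ = 7047 kg/m³, cost = 0.7937 $/kg
  material S: E = 211.0 GPa, ρ = 7840 kg/m³, cost = 1.014 $/kg
  material R: E = 2.430 GPa, ρ = 1217 kg/m³, cost = 3.307 $/kg
  material X: E = 3.330 GPa, ρ = 1290 kg/m³, cost = 13.45 $/kg
  material S: M = 26.5 MN·m per $
  material D: M = 23.3 MN·m per $
  material L: M = 15.0 MN·m per $
  material R: M = 0.604 MN·m per $
  material X: M = 0.192 MN·m per $
Material S has the largest M.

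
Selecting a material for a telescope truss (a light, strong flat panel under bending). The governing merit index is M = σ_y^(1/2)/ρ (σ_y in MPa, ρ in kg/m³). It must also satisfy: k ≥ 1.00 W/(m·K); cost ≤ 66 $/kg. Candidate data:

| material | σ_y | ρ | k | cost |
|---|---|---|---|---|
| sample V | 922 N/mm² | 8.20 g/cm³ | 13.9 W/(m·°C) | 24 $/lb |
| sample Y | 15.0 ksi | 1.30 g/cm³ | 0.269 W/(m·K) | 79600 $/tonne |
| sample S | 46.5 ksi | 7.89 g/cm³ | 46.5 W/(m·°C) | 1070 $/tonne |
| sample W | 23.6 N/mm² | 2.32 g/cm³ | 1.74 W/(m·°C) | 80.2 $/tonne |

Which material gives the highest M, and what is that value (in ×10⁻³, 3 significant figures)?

Screen on constraints: k ≥ 1.00 W/(m·K); cost ≤ 66 $/kg. Survivors: sample V, sample S, sample W.
After converting to SI:
  sample V: σ_y = 922.0 MPa, ρ = 8200 kg/m³
  sample S: σ_y = 320.6 MPa, ρ = 7890 kg/m³
  sample W: σ_y = 23.60 MPa, ρ = 2320 kg/m³
  sample V: M = 3.70×10⁻³
  sample S: M = 2.27×10⁻³
  sample W: M = 2.09×10⁻³
The maximum is for sample V.

sample V, M = 3.70×10⁻³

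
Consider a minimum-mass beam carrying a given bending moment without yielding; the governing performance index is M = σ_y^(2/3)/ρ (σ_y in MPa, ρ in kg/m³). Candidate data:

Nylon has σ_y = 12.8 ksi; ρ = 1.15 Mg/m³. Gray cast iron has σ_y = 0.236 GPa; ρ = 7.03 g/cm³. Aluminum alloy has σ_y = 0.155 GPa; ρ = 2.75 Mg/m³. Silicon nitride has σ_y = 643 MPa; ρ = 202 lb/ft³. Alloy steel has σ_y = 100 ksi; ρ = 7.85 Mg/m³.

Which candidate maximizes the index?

silicon nitride

Putting every candidate on a common basis:
  nylon: σ_y = 88.25 MPa, ρ = 1150 kg/m³
  gray cast iron: σ_y = 236.0 MPa, ρ = 7030 kg/m³
  aluminum alloy: σ_y = 155.0 MPa, ρ = 2750 kg/m³
  silicon nitride: σ_y = 643.0 MPa, ρ = 3236 kg/m³
  alloy steel: σ_y = 689.5 MPa, ρ = 7850 kg/m³
  silicon nitride: M = 23.0×10⁻³
  nylon: M = 17.2×10⁻³
  aluminum alloy: M = 10.5×10⁻³
  alloy steel: M = 9.94×10⁻³
  gray cast iron: M = 5.43×10⁻³
Silicon nitride has the largest M.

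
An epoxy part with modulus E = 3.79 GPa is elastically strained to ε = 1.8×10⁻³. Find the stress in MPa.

σ = E·ε = 3790 MPa × 1.8×10⁻³ = 6.82 MPa.

6.82 MPa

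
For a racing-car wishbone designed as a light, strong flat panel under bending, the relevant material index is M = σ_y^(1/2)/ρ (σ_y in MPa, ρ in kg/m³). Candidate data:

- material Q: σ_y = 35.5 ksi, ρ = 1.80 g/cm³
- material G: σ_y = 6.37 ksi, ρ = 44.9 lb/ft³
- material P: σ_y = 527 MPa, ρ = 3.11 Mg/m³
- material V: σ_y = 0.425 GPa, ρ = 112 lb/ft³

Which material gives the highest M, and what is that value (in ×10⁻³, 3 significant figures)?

In SI units:
  material Q: σ_y = 244.8 MPa, ρ = 1800 kg/m³
  material G: σ_y = 43.92 MPa, ρ = 719.2 kg/m³
  material P: σ_y = 527.0 MPa, ρ = 3110 kg/m³
  material V: σ_y = 425.0 MPa, ρ = 1794 kg/m³
  material V: M = 11.5×10⁻³
  material G: M = 9.21×10⁻³
  material Q: M = 8.69×10⁻³
  material P: M = 7.38×10⁻³
Material V has the largest M.

material V, M = 11.5×10⁻³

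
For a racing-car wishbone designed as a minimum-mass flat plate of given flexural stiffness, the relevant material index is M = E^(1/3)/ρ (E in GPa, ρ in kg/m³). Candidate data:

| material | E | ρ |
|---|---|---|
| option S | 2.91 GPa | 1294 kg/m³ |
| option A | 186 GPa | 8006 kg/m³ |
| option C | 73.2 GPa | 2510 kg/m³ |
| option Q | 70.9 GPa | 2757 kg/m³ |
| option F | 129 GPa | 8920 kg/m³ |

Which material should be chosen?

Per-candidate index values:
  option C: M = 1.67×10⁻³
  option Q: M = 1.50×10⁻³
  option S: M = 1.10×10⁻³
  option A: M = 0.713×10⁻³
  option F: M = 0.566×10⁻³
Option C ranks first.

option C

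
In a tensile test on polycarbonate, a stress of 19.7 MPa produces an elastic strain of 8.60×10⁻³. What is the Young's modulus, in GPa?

E = σ/ε = 19.7 MPa / 8.60×10⁻³ = 2291 MPa = 2.29 GPa.

2.29 GPa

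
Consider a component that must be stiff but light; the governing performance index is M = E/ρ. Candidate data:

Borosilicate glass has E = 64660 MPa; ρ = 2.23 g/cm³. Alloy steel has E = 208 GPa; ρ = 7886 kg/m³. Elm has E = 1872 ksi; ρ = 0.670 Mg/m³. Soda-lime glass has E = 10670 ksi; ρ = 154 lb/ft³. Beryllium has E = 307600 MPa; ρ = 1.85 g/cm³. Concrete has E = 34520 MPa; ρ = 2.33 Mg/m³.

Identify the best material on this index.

beryllium

Putting every candidate on a common basis:
  borosilicate glass: E = 64.66 GPa, ρ = 2230 kg/m³
  alloy steel: E = 208.0 GPa, ρ = 7886 kg/m³
  elm: E = 12.91 GPa, ρ = 670.0 kg/m³
  soda-lime glass: E = 73.57 GPa, ρ = 2467 kg/m³
  beryllium: E = 307.6 GPa, ρ = 1850 kg/m³
  concrete: E = 34.52 GPa, ρ = 2330 kg/m³
  beryllium: M = 166 MN·m/kg
  soda-lime glass: M = 29.8 MN·m/kg
  borosilicate glass: M = 29.0 MN·m/kg
  alloy steel: M = 26.4 MN·m/kg
  elm: M = 19.3 MN·m/kg
  concrete: M = 14.8 MN·m/kg
Beryllium ranks first.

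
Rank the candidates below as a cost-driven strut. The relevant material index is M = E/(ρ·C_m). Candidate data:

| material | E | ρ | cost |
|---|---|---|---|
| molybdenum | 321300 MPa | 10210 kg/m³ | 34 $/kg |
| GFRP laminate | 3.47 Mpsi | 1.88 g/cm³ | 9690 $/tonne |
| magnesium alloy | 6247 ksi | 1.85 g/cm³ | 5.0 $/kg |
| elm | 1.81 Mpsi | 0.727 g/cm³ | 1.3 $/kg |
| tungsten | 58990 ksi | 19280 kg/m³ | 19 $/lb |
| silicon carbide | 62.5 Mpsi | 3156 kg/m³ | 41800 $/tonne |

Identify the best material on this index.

In SI units:
  molybdenum: E = 321.3 GPa, ρ = 10210 kg/m³, cost = 34.00 $/kg
  GFRP laminate: E = 23.92 GPa, ρ = 1880 kg/m³, cost = 9.690 $/kg
  magnesium alloy: E = 43.07 GPa, ρ = 1850 kg/m³, cost = 5.000 $/kg
  elm: E = 12.48 GPa, ρ = 727.0 kg/m³, cost = 1.300 $/kg
  tungsten: E = 406.7 GPa, ρ = 19280 kg/m³, cost = 41.89 $/kg
  silicon carbide: E = 430.9 GPa, ρ = 3156 kg/m³, cost = 41.80 $/kg
  elm: M = 13.2 MN·m per $
  magnesium alloy: M = 4.66 MN·m per $
  silicon carbide: M = 3.27 MN·m per $
  GFRP laminate: M = 1.31 MN·m per $
  molybdenum: M = 0.926 MN·m per $
  tungsten: M = 0.504 MN·m per $
Elm has the largest M.

elm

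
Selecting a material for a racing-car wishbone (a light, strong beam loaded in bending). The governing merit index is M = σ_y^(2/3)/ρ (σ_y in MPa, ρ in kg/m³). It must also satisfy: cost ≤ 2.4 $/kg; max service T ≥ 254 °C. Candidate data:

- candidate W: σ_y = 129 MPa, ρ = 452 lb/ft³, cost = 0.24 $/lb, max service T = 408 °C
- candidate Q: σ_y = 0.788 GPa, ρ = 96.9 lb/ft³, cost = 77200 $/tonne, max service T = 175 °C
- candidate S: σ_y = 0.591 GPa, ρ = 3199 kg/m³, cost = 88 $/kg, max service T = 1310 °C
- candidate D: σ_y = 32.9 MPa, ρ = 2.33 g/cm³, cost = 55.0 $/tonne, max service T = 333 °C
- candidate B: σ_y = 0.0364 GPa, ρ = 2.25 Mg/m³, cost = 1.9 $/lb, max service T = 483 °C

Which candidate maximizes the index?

candidate D

Screen on constraints: cost ≤ 2.4 $/kg; max service T ≥ 254 °C. Survivors: candidate W, candidate D.
Putting every candidate on a common basis:
  candidate W: σ_y = 129.0 MPa, ρ = 7240 kg/m³
  candidate D: σ_y = 32.90 MPa, ρ = 2330 kg/m³
  candidate D: M = 4.41×10⁻³
  candidate W: M = 3.53×10⁻³
Candidate D has the largest M.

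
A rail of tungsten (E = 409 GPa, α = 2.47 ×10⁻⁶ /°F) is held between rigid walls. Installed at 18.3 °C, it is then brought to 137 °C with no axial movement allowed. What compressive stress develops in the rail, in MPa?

216 MPa

α = 2.47×10⁻⁶/°F × 9/5 = 4.45×10⁻⁶/K.
ΔT = 118.7 K. Constrained thermal stress σ = E·α·ΔT = 409.0×10³ MPa × 4.45×10⁻⁶ × 118.7 = 216 MPa (compressive).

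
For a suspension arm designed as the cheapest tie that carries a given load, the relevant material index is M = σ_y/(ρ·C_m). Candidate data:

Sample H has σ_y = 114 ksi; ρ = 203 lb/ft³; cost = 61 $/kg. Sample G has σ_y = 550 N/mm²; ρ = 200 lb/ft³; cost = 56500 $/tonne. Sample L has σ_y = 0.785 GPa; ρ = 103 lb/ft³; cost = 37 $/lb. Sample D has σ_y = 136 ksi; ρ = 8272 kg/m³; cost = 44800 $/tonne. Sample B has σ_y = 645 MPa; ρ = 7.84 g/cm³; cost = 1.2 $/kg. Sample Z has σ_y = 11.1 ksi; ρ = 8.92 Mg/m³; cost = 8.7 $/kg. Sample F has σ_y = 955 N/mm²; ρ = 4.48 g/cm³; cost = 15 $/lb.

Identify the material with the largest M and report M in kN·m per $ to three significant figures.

sample B, M = 68.6 kN·m per $

Putting every candidate on a common basis:
  sample H: σ_y = 786.0 MPa, ρ = 3252 kg/m³, cost = 61.00 $/kg
  sample G: σ_y = 550.0 MPa, ρ = 3204 kg/m³, cost = 56.50 $/kg
  sample L: σ_y = 785.0 MPa, ρ = 1650 kg/m³, cost = 81.57 $/kg
  sample D: σ_y = 937.7 MPa, ρ = 8272 kg/m³, cost = 44.80 $/kg
  sample B: σ_y = 645.0 MPa, ρ = 7840 kg/m³, cost = 1.200 $/kg
  sample Z: σ_y = 76.53 MPa, ρ = 8920 kg/m³, cost = 8.700 $/kg
  sample F: σ_y = 955.0 MPa, ρ = 4480 kg/m³, cost = 33.07 $/kg
  sample B: M = 68.6 kN·m per $
  sample F: M = 6.45 kN·m per $
  sample L: M = 5.83 kN·m per $
  sample H: M = 3.96 kN·m per $
  sample G: M = 3.04 kN·m per $
  sample D: M = 2.53 kN·m per $
  sample Z: M = 0.986 kN·m per $
Sample B has the largest M.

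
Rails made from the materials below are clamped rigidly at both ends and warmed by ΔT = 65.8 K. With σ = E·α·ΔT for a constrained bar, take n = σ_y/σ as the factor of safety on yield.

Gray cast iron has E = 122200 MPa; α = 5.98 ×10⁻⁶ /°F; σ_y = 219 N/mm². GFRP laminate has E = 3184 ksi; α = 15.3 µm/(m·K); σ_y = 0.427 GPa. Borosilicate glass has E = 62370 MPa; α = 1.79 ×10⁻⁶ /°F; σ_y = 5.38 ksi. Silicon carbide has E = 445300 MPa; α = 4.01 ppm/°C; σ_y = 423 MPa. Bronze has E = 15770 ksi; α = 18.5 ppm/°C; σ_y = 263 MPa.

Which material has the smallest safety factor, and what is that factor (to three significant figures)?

bronze, n = 1.99

With everything in SI (GPa, ×10⁻⁶/K, MPa):
  gray cast iron: E = 122.2, α = 10.8, σ_y = 219.0 → σ = 86.6 MPa, n = 2.53
  GFRP laminate: E = 21.95, α = 15.3, σ_y = 427.0 → σ = 22.1 MPa, n = 19.3
  borosilicate glass: E = 62.37, α = 3.22, σ_y = 37.09 → σ = 13.2 MPa, n = 2.81
  silicon carbide: E = 445.3, α = 4.01, σ_y = 423.0 → σ = 117 MPa, n = 3.60
  bronze: E = 108.7, α = 18.5, σ_y = 263.0 → σ = 132 MPa, n = 1.99
Smallest n: bronze with n = 1.99.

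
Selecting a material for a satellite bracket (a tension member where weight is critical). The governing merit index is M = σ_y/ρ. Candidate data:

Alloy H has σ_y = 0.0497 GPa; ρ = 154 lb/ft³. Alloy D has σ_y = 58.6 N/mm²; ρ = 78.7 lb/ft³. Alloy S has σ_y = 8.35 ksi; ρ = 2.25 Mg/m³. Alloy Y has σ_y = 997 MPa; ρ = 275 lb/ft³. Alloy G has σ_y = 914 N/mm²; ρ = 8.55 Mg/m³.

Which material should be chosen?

Putting every candidate on a common basis:
  alloy H: σ_y = 49.70 MPa, ρ = 2467 kg/m³
  alloy D: σ_y = 58.60 MPa, ρ = 1261 kg/m³
  alloy S: σ_y = 57.57 MPa, ρ = 2250 kg/m³
  alloy Y: σ_y = 997.0 MPa, ρ = 4405 kg/m³
  alloy G: σ_y = 914.0 MPa, ρ = 8550 kg/m³
  alloy Y: M = 226 kN·m/kg
  alloy G: M = 107 kN·m/kg
  alloy D: M = 46.5 kN·m/kg
  alloy S: M = 25.6 kN·m/kg
  alloy H: M = 20.1 kN·m/kg
Alloy Y has the largest M.

alloy Y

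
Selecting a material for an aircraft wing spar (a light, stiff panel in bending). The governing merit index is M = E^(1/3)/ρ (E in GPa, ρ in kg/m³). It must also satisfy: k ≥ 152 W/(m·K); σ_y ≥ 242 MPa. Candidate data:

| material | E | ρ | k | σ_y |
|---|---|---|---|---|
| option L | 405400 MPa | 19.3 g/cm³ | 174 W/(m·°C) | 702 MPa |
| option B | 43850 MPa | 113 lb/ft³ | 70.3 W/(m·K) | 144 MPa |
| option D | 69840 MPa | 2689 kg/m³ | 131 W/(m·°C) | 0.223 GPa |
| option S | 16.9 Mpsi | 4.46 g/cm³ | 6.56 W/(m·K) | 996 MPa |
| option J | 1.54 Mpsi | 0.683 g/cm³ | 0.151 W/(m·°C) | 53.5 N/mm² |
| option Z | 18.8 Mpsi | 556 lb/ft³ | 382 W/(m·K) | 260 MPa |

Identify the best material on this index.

option Z

Screen on constraints: k ≥ 152 W/(m·K); σ_y ≥ 242 MPa. Survivors: option L, option Z.
Convert each candidate to consistent units, then evaluate M:
  option L: E = 405.4 GPa, ρ = 19300 kg/m³
  option Z: E = 129.6 GPa, ρ = 8906 kg/m³
  option Z: M = 0.568×10⁻³
  option L: M = 0.383×10⁻³
Option Z has the largest M.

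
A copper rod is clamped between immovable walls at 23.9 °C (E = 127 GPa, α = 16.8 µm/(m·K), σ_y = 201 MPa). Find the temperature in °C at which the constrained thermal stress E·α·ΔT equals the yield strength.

E·α·ΔT = 201.0 MPa ⇒ ΔT = 201.0 / (127.0×10³ × 16.8×10⁻⁶) = 94.21 K.
T = 23.9 + 94.21 = 118.1 °C.

118 °C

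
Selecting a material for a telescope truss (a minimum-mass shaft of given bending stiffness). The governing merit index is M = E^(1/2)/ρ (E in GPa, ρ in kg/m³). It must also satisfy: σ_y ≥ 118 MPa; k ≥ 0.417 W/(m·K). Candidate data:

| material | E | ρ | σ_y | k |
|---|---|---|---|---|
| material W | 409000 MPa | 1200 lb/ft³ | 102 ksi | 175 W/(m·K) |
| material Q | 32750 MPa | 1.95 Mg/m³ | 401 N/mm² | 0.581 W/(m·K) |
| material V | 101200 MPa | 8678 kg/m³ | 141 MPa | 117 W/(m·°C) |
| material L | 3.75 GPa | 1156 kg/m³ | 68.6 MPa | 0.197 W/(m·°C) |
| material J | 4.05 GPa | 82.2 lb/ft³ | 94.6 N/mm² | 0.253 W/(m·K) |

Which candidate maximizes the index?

material Q

Screen on constraints: σ_y ≥ 118 MPa; k ≥ 0.417 W/(m·K). Survivors: material W, material Q, material V.
Normalizing units and computing the index:
  material W: E = 409.0 GPa, ρ = 19220 kg/m³
  material Q: E = 32.75 GPa, ρ = 1950 kg/m³
  material V: E = 101.2 GPa, ρ = 8678 kg/m³
  material Q: M = 2.93×10⁻³
  material V: M = 1.16×10⁻³
  material W: M = 1.05×10⁻³
The maximum is for material Q.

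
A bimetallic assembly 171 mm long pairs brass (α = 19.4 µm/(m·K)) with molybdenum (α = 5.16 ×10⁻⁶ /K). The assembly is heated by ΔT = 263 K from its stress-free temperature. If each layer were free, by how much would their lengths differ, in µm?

Δα = |19.4 − 5.16|×10⁻⁶/K = 14.2×10⁻⁶/K.
ΔL_mismatch = Δα·L·ΔT = 14.2×10⁻⁶ × 171.0 mm × 263.0 K = 640 µm.

640 µm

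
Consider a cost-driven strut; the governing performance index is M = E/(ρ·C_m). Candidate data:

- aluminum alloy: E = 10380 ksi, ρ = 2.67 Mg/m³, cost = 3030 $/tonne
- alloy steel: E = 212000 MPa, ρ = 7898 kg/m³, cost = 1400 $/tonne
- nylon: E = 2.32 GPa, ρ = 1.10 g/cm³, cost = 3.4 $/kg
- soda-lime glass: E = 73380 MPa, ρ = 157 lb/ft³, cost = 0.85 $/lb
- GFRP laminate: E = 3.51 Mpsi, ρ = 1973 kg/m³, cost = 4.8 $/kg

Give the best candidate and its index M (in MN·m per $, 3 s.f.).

alloy steel, M = 19.2 MN·m per $

In SI units:
  aluminum alloy: E = 71.57 GPa, ρ = 2670 kg/m³, cost = 3.030 $/kg
  alloy steel: E = 212.0 GPa, ρ = 7898 kg/m³, cost = 1.400 $/kg
  nylon: E = 2.320 GPa, ρ = 1100 kg/m³, cost = 3.400 $/kg
  soda-lime glass: E = 73.38 GPa, ρ = 2515 kg/m³, cost = 1.874 $/kg
  GFRP laminate: E = 24.20 GPa, ρ = 1973 kg/m³, cost = 4.800 $/kg
  alloy steel: M = 19.2 MN·m per $
  soda-lime glass: M = 15.6 MN·m per $
  aluminum alloy: M = 8.85 MN·m per $
  GFRP laminate: M = 2.56 MN·m per $
  nylon: M = 0.620 MN·m per $
Alloy steel has the largest M.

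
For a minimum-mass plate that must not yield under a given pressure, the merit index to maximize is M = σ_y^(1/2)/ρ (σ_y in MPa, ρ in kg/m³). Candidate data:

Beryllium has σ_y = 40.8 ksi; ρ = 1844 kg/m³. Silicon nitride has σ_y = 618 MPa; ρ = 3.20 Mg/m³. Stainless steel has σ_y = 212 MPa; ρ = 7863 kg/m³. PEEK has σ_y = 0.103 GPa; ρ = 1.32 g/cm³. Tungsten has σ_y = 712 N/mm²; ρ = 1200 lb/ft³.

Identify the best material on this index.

beryllium

Normalizing units and computing the index:
  beryllium: σ_y = 281.3 MPa, ρ = 1844 kg/m³
  silicon nitride: σ_y = 618.0 MPa, ρ = 3200 kg/m³
  stainless steel: σ_y = 212.0 MPa, ρ = 7863 kg/m³
  PEEK: σ_y = 103.0 MPa, ρ = 1320 kg/m³
  tungsten: σ_y = 712.0 MPa, ρ = 19220 kg/m³
  beryllium: M = 9.10×10⁻³
  silicon nitride: M = 7.77×10⁻³
  PEEK: M = 7.69×10⁻³
  stainless steel: M = 1.85×10⁻³
  tungsten: M = 1.39×10⁻³
Beryllium ranks first.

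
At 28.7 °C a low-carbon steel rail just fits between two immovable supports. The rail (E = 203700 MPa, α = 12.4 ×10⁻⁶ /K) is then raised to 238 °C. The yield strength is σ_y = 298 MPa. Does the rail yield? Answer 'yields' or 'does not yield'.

E = 203700 MPa = 203.7 GPa.
ΔT = 209.3 K. Constrained thermal stress σ = E·α·ΔT = 203.7×10³ MPa × 12.4×10⁻⁶ × 209.3 = 529 MPa (compressive).
Compare to σ_y = 298 MPa: σ ≥ σ_y, so it yields.

yields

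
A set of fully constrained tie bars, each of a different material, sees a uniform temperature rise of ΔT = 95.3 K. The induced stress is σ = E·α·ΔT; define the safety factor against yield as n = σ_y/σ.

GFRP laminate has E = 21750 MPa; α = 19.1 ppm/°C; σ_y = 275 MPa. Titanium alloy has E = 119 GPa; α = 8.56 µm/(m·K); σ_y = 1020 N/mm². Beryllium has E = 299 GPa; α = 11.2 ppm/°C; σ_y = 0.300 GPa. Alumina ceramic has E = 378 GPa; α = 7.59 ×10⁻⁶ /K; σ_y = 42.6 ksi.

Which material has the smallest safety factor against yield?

In consistent units (E in GPa, α in ×10⁻⁶/K, σ_y in MPa):
  GFRP laminate: E = 21.75, α = 19.1, σ_y = 275.0 → σ = 39.6 MPa, n = 6.95
  titanium alloy: E = 119.0, α = 8.56, σ_y = 1020 → σ = 97.1 MPa, n = 10.5
  beryllium: E = 299.0, α = 11.2, σ_y = 300.0 → σ = 319 MPa, n = 0.940
  alumina ceramic: E = 378.0, α = 7.59, σ_y = 293.7 → σ = 273 MPa, n = 1.07
The minimum is beryllium at n = 0.940.

beryllium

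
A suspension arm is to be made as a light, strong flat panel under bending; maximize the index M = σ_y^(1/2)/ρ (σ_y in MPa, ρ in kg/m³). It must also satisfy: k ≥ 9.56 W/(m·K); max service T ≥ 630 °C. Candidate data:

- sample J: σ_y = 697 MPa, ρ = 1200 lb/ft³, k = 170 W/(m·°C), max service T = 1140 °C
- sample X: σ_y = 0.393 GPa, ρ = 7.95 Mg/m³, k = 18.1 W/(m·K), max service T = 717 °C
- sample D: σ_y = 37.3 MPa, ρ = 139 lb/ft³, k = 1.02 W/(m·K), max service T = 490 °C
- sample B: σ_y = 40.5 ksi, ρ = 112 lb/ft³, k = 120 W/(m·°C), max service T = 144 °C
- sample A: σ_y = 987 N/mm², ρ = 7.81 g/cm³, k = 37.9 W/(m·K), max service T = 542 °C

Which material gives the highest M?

Screen on constraints: k ≥ 9.56 W/(m·K); max service T ≥ 630 °C. Survivors: sample J, sample X.
After converting to SI:
  sample J: σ_y = 697.0 MPa, ρ = 19220 kg/m³
  sample X: σ_y = 393.0 MPa, ρ = 7950 kg/m³
  sample X: M = 2.49×10⁻³
  sample J: M = 1.37×10⁻³
Highest index: sample X.

sample X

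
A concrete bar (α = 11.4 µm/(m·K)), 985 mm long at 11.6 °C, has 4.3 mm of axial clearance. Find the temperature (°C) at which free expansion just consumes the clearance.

395 °C

α·L₀·ΔT = 4.3 mm ⇒ ΔT = 4.3 / (11.4×10⁻⁶ × 985.0) = 382.9 K.
T = 11.6 + 382.9 = 394.5 °C.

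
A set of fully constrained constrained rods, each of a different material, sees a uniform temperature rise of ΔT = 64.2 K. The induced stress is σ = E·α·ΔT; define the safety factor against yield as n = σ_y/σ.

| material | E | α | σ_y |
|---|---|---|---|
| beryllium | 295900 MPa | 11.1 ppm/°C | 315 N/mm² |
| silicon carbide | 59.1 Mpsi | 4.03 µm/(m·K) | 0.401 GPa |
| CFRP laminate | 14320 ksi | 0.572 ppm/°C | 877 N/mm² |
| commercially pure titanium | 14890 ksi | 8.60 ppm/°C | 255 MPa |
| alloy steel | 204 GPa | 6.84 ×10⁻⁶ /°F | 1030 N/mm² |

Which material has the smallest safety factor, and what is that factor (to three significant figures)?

Per material, after unit conversion:
  beryllium: E = 295.9, α = 11.1, σ_y = 315.0 → σ = 211 MPa, n = 1.49
  silicon carbide: E = 407.5, α = 4.03, σ_y = 401.0 → σ = 105 MPa, n = 3.80
  CFRP laminate: E = 98.73, α = 0.572, σ_y = 877.0 → σ = 3.63 MPa, n = 242
  commercially pure titanium: E = 102.7, α = 8.60, σ_y = 255.0 → σ = 56.7 MPa, n = 4.50
  alloy steel: E = 204.0, α = 12.3, σ_y = 1030 → σ = 161 MPa, n = 6.39
Smallest n: beryllium with n = 1.49.

beryllium, n = 1.49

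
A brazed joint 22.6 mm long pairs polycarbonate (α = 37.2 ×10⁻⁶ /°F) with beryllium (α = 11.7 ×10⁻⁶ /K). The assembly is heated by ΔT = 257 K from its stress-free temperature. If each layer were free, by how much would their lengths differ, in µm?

321 µm

polycarbonate: α = 37.2×10⁻⁶/°F × 9/5 = 67.0×10⁻⁶/K.
Δα = |67.0 − 11.7|×10⁻⁶/K = 55.3×10⁻⁶/K.
ΔL_mismatch = Δα·L·ΔT = 55.3×10⁻⁶ × 22.6 mm × 257.0 K = 321 µm.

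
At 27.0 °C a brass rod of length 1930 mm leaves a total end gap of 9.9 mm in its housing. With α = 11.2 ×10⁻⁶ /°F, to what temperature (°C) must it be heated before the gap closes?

281 °C

α = 11.2×10⁻⁶/°F × 9/5 = 20.2×10⁻⁶/K.
α·L₀·ΔT = 9.9 mm ⇒ ΔT = 9.9 / (20.2×10⁻⁶ × 1930.0) = 254.4 K.
T = 27.0 + 254.4 = 281.4 °C.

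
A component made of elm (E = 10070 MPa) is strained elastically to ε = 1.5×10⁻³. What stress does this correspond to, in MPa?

E = 10070 MPa = 10.07 GPa.
σ = E·ε = 10070 MPa × 1.5×10⁻³ = 15.1 MPa.

15.1 MPa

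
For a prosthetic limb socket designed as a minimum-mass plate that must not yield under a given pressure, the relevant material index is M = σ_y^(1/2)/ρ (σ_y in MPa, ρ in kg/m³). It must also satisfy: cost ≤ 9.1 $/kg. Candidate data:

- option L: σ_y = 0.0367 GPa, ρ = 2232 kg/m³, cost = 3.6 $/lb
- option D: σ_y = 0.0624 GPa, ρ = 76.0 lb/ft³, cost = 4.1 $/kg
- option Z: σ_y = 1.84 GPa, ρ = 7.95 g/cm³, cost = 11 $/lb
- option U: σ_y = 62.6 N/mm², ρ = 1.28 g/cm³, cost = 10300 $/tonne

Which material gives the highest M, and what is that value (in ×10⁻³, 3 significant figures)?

option D, M = 6.49×10⁻³

Screen on constraints: cost ≤ 9.1 $/kg. Survivors: option L, option D.
In SI units:
  option L: σ_y = 36.70 MPa, ρ = 2232 kg/m³
  option D: σ_y = 62.40 MPa, ρ = 1217 kg/m³
  option D: M = 6.49×10⁻³
  option L: M = 2.71×10⁻³
Option D ranks first.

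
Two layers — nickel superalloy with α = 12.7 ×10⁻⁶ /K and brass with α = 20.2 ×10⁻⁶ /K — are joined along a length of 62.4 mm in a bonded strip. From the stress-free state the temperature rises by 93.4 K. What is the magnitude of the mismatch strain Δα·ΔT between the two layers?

Δα = |12.7 − 20.2|×10⁻⁶/K = 7.50×10⁻⁶/K.
Mismatch strain = Δα·ΔT = 7.50×10⁻⁶ × 93.4 = 7.00×10⁻⁴.

7.00×10⁻⁴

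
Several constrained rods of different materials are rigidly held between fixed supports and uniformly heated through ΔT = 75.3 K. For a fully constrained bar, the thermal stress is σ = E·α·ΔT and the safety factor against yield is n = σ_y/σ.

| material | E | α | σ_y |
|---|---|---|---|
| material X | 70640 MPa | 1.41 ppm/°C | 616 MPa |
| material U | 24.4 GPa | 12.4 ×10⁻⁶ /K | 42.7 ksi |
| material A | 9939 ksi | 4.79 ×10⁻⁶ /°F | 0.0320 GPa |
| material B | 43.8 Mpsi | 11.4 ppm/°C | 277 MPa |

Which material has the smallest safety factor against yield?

In consistent units (E in GPa, α in ×10⁻⁶/K, σ_y in MPa):
  material X: E = 70.64, α = 1.41, σ_y = 616.0 → σ = 7.50 MPa, n = 82.1
  material U: E = 24.40, α = 12.4, σ_y = 294.4 → σ = 22.8 MPa, n = 12.9
  material A: E = 68.53, α = 8.62, σ_y = 32.00 → σ = 44.5 MPa, n = 0.719
  material B: E = 302.0, α = 11.4, σ_y = 277.0 → σ = 259 MPa, n = 1.07
Smallest n: material A with n = 0.719.

material A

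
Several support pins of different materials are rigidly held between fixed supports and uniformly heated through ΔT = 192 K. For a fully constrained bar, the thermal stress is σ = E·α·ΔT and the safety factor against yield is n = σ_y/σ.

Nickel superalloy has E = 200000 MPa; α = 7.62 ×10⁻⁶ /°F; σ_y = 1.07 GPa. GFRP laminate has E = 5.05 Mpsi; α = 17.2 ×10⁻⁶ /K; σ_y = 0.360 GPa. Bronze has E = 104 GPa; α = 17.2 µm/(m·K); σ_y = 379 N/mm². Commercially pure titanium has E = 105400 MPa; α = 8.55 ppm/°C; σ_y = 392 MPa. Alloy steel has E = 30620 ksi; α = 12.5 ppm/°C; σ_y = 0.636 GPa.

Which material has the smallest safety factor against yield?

bronze

Converting E to GPa, α to ×10⁻⁶/K, σ_y to MPa, then σ and n for each:
  nickel superalloy: E = 200.0, α = 13.7, σ_y = 1070 → σ = 527 MPa, n = 2.03
  GFRP laminate: E = 34.82, α = 17.2, σ_y = 360.0 → σ = 115 MPa, n = 3.13
  bronze: E = 104.0, α = 17.2, σ_y = 379.0 → σ = 343 MPa, n = 1.10
  commercially pure titanium: E = 105.4, α = 8.55, σ_y = 392.0 → σ = 173 MPa, n = 2.27
  alloy steel: E = 211.1, α = 12.5, σ_y = 636.0 → σ = 507 MPa, n = 1.26
Smallest n: bronze with n = 1.10.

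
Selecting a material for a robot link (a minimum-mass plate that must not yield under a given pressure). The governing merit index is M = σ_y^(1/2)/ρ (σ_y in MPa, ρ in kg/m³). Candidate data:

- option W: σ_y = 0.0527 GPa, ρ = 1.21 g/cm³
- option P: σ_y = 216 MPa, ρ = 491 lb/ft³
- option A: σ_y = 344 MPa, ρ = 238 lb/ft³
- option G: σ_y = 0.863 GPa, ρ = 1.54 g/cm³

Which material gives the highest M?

In SI units:
  option W: σ_y = 52.70 MPa, ρ = 1210 kg/m³
  option P: σ_y = 216.0 MPa, ρ = 7865 kg/m³
  option A: σ_y = 344.0 MPa, ρ = 3812 kg/m³
  option G: σ_y = 863.0 MPa, ρ = 1540 kg/m³
  option G: M = 19.1×10⁻³
  option W: M = 6.00×10⁻³
  option A: M = 4.86×10⁻³
  option P: M = 1.87×10⁻³
Highest index: option G.

option G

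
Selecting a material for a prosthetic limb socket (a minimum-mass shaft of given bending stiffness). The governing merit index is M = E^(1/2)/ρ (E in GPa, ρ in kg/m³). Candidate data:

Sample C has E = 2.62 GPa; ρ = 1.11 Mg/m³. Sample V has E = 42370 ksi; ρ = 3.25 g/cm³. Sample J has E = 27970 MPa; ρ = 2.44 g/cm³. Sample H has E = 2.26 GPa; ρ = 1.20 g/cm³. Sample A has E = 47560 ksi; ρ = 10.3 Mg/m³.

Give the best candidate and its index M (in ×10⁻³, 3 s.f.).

sample V, M = 5.26×10⁻³

Normalizing units and computing the index:
  sample C: E = 2.620 GPa, ρ = 1110 kg/m³
  sample V: E = 292.1 GPa, ρ = 3250 kg/m³
  sample J: E = 27.97 GPa, ρ = 2440 kg/m³
  sample H: E = 2.260 GPa, ρ = 1200 kg/m³
  sample A: E = 327.9 GPa, ρ = 10300 kg/m³
  sample V: M = 5.26×10⁻³
  sample J: M = 2.17×10⁻³
  sample A: M = 1.76×10⁻³
  sample C: M = 1.46×10⁻³
  sample H: M = 1.25×10⁻³
Sample V has the largest M.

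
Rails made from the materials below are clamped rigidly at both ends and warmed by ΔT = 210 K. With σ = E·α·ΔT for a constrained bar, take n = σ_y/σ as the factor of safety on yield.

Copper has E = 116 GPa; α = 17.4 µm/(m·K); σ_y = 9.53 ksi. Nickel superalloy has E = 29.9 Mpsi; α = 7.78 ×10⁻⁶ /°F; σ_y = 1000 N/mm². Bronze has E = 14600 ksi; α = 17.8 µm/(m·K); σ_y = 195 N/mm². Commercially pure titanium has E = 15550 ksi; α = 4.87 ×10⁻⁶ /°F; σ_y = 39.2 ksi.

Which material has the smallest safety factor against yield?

copper

Converting E to GPa, α to ×10⁻⁶/K, σ_y to MPa, then σ and n for each:
  copper: E = 116.0, α = 17.4, σ_y = 65.71 → σ = 424 MPa, n = 0.155
  nickel superalloy: E = 206.2, α = 14.0, σ_y = 1000 → σ = 606 MPa, n = 1.65
  bronze: E = 100.7, α = 17.8, σ_y = 195.0 → σ = 376 MPa, n = 0.518
  commercially pure titanium: E = 107.2, α = 8.77, σ_y = 270.3 → σ = 197 MPa, n = 1.37
Copper has the lowest safety factor, n = 0.155.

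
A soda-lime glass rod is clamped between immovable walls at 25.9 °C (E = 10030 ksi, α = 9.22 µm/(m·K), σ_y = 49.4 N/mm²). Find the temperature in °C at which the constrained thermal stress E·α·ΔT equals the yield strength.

E = 10030 ksi = 69.15 GPa.
σ_y = 49.4 N/mm² = 49.40 MPa.
E·α·ΔT = 49.40 MPa ⇒ ΔT = 49.40 / (69.15×10³ × 9.22×10⁻⁶) = 77.48 K.
T = 25.9 + 77.48 = 103.4 °C.

103 °C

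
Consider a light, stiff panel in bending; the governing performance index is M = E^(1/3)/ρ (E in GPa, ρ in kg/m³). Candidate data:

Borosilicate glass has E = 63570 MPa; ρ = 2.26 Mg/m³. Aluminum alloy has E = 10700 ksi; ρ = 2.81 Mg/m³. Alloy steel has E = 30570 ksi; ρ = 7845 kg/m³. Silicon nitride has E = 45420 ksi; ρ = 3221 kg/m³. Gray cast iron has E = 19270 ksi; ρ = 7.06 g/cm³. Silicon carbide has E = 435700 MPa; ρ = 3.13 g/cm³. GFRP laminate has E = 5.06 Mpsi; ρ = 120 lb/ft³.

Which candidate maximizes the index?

Putting every candidate on a common basis:
  borosilicate glass: E = 63.57 GPa, ρ = 2260 kg/m³
  aluminum alloy: E = 73.77 GPa, ρ = 2810 kg/m³
  alloy steel: E = 210.8 GPa, ρ = 7845 kg/m³
  silicon nitride: E = 313.2 GPa, ρ = 3221 kg/m³
  gray cast iron: E = 132.9 GPa, ρ = 7060 kg/m³
  silicon carbide: E = 435.7 GPa, ρ = 3130 kg/m³
  GFRP laminate: E = 34.89 GPa, ρ = 1922 kg/m³
  silicon carbide: M = 2.42×10⁻³
  silicon nitride: M = 2.11×10⁻³
  borosilicate glass: M = 1.77×10⁻³
  GFRP laminate: M = 1.70×10⁻³
  aluminum alloy: M = 1.49×10⁻³
  alloy steel: M = 0.759×10⁻³
  gray cast iron: M = 0.723×10⁻³
Silicon carbide ranks first.

silicon carbide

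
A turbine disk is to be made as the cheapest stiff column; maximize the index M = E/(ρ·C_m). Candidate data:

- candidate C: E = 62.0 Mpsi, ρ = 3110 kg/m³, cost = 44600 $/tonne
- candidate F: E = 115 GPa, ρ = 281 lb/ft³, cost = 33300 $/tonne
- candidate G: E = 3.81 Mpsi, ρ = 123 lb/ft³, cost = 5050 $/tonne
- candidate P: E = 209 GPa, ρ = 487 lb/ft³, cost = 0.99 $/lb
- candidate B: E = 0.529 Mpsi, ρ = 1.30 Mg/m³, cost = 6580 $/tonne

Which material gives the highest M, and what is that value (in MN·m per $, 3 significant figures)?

In SI units:
  candidate C: E = 427.5 GPa, ρ = 3110 kg/m³, cost = 44.60 $/kg
  candidate F: E = 115.0 GPa, ρ = 4501 kg/m³, cost = 33.30 $/kg
  candidate G: E = 26.27 GPa, ρ = 1970 kg/m³, cost = 5.050 $/kg
  candidate P: E = 209.0 GPa, ρ = 7801 kg/m³, cost = 2.183 $/kg
  candidate B: E = 3.647 GPa, ρ = 1300 kg/m³, cost = 6.580 $/kg
  candidate P: M = 12.3 MN·m per $
  candidate C: M = 3.08 MN·m per $
  candidate G: M = 2.64 MN·m per $
  candidate F: M = 0.767 MN·m per $
  candidate B: M = 0.426 MN·m per $
Candidate P has the largest M.

candidate P, M = 12.3 MN·m per $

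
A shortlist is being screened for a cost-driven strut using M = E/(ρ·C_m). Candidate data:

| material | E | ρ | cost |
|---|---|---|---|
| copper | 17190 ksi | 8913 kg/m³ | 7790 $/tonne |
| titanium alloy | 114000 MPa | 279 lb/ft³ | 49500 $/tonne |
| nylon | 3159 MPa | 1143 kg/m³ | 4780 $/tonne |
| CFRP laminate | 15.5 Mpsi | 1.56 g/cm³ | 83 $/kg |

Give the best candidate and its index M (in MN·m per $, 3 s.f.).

In SI units:
  copper: E = 118.5 GPa, ρ = 8913 kg/m³, cost = 7.790 $/kg
  titanium alloy: E = 114.0 GPa, ρ = 4469 kg/m³, cost = 49.50 $/kg
  nylon: E = 3.159 GPa, ρ = 1143 kg/m³, cost = 4.780 $/kg
  CFRP laminate: E = 106.9 GPa, ρ = 1560 kg/m³, cost = 83.00 $/kg
  copper: M = 1.71 MN·m per $
  CFRP laminate: M = 0.825 MN·m per $
  nylon: M = 0.578 MN·m per $
  titanium alloy: M = 0.515 MN·m per $
The maximum is for copper.

copper, M = 1.71 MN·m per $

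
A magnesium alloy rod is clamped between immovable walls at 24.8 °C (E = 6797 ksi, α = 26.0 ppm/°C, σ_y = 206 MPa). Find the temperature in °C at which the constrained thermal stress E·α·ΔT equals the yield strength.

E = 6797 ksi = 46.86 GPa.
E·α·ΔT = 206.0 MPa ⇒ ΔT = 206.0 / (46.86×10³ × 26.0×10⁻⁶) = 169.1 K.
T = 24.8 + 169.1 = 193.9 °C.

194 °C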